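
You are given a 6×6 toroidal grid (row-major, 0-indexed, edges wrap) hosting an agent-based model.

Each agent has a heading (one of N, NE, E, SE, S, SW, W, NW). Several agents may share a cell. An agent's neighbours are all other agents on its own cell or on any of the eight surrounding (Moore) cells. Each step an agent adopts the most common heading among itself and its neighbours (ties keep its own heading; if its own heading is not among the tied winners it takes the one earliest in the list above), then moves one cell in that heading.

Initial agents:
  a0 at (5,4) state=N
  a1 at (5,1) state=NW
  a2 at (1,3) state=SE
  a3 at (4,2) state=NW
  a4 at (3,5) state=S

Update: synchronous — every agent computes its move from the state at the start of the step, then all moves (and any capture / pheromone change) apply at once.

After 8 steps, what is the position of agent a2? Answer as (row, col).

(3, 5)

t=1: a0@(4,4):N a1@(4,0):NW a2@(2,4):SE a3@(3,1):NW a4@(4,5):S
t=2: a0@(3,4):N a1@(3,5):NW a2@(3,5):SE a3@(2,0):NW a4@(5,5):S
t=3: a0@(2,4):N a1@(2,4):NW a2@(2,4):NW a3@(1,5):NW a4@(0,5):S
t=4: a0@(1,3):NW a1@(1,3):NW a2@(1,3):NW a3@(0,4):NW a4@(1,5):S
t=5: a0@(0,2):NW a1@(0,2):NW a2@(0,2):NW a3@(5,3):NW a4@(2,5):S
t=6: a0@(5,1):NW a1@(5,1):NW a2@(5,1):NW a3@(4,2):NW a4@(3,5):S
t=7: a0@(4,0):NW a1@(4,0):NW a2@(4,0):NW a3@(3,1):NW a4@(4,5):S
t=8: a0@(3,5):NW a1@(3,5):NW a2@(3,5):NW a3@(2,0):NW a4@(3,4):NW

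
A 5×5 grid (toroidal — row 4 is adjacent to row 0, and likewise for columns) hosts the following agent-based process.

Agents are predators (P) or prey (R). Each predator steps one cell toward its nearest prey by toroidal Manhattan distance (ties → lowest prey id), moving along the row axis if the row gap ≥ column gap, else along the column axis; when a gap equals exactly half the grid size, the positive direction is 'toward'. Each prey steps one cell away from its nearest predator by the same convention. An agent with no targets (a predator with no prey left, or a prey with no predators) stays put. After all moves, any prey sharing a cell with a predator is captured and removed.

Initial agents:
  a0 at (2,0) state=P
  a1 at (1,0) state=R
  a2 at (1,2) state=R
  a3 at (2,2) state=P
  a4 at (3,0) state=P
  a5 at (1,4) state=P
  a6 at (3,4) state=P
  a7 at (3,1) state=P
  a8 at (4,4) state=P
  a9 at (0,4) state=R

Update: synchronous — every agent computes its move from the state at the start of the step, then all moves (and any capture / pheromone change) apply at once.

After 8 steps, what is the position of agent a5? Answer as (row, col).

t=1: a0@(1,0):P a1@(0,0):R a2@(0,2):R a3@(1,2):P a4@(2,0):P a5@(1,0):P a6@(4,4):P a7@(2,1):P a8@(0,4):P
t=2: a0@(0,0):P a1@(4,0):R a2@(4,2):R a3@(0,2):P a4@(1,0):P a5@(0,0):P a6@(0,4):P a7@(1,1):P a8@(0,0):P
t=3: a0@(4,0):P a1@(3,0):R a2@(3,2):R a3@(4,2):P a4@(0,0):P a5@(4,0):P a6@(4,4):P a7@(0,1):P a8@(4,0):P
t=4: a0@(3,0):P a1@(2,0):R a2@(2,2):R a3@(3,2):P a4@(4,0):P a5@(3,0):P a6@(3,4):P a7@(4,1):P a8@(3,0):P
t=5: a0@(2,0):P a1@(1,0):R a2@(1,2):R a3@(2,2):P a4@(3,0):P a5@(2,0):P a6@(2,4):P a7@(3,1):P a8@(2,0):P
t=6: a0@(1,0):P a1@(0,0):R a2@(0,2):R a3@(1,2):P a4@(2,0):P a5@(1,0):P a6@(1,4):P a7@(2,1):P a8@(1,0):P
t=7: a0@(0,0):P a1@(4,0):R a2@(4,2):R a3@(0,2):P a4@(1,0):P a5@(0,0):P a6@(0,4):P a7@(1,1):P a8@(0,0):P
t=8: a0@(4,0):P a1@(3,0):R a2@(3,2):R a3@(4,2):P a4@(0,0):P a5@(4,0):P a6@(4,4):P a7@(0,1):P a8@(4,0):P

(4, 0)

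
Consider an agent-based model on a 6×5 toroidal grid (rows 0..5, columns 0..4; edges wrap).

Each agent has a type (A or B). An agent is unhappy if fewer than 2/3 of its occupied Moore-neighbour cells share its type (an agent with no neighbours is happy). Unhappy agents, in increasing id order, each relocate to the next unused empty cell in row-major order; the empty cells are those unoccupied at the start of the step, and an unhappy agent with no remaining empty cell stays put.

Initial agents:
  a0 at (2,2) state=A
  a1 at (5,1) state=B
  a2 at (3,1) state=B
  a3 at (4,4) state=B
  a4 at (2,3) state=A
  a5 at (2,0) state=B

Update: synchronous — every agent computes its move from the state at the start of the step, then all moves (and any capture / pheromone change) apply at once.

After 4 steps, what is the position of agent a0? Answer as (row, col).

(0, 2)

t=1: a0@(0,0):A a1@(5,1):B a2@(0,1):B a3@(4,4):B a4@(2,3):A a5@(2,0):B
t=2: a0@(0,2):A a1@(0,3):B a2@(0,4):B a3@(4,4):B a4@(2,3):A a5@(2,0):B
t=3: a0@(0,0):A a1@(0,1):B a2@(0,4):B a3@(4,4):B a4@(2,3):A a5@(2,0):B
t=4: a0@(0,2):A a1@(0,3):B a2@(1,0):B a3@(4,4):B a4@(2,3):A a5@(2,0):B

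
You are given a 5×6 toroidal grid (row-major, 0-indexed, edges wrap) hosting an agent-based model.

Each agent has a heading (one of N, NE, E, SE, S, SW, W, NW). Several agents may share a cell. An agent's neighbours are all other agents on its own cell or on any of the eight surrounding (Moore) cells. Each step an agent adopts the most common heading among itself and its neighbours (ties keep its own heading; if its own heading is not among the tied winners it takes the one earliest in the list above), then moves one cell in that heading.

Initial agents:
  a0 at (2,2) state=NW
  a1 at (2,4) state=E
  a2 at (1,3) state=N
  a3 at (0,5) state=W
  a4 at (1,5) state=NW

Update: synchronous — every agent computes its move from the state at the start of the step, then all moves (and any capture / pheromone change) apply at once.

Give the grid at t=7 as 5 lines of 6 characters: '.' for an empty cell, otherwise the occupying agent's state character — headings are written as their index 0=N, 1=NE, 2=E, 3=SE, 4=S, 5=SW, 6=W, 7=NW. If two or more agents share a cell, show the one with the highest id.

t=1: a0@(1,1):NW a1@(2,5):E a2@(0,3):N a3@(0,4):W a4@(0,4):NW
t=2: a0@(0,0):NW a1@(2,0):E a2@(4,3):N a3@(0,3):W a4@(4,3):NW
t=3: a0@(4,5):NW a1@(2,1):E a2@(3,3):N a3@(0,2):W a4@(3,2):NW
t=4: a0@(3,4):NW a1@(2,2):E a2@(2,3):N a3@(0,1):W a4@(2,1):NW
t=5: a0@(2,3):NW a1@(2,3):E a2@(1,3):N a3@(0,0):W a4@(1,0):NW
t=6: a0@(1,2):NW a1@(2,4):E a2@(0,3):N a3@(0,5):W a4@(0,5):NW
t=7: a0@(0,1):NW a1@(2,5):E a2@(4,3):N a3@(0,4):W a4@(4,4):NW

.7..6.
......
.....2
......
...07.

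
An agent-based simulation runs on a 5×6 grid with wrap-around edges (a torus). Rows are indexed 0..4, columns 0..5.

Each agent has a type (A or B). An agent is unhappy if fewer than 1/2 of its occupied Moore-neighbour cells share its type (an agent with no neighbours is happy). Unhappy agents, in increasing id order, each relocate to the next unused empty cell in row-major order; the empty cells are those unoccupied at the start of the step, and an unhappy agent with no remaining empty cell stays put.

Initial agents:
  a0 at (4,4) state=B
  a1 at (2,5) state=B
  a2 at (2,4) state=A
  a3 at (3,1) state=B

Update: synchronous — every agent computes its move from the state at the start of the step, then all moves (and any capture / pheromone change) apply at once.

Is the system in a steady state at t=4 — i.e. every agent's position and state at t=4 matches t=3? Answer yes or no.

yes

t=1: a0@(4,4):B a1@(0,0):B a2@(0,1):A a3@(3,1):B
t=2: a0@(4,4):B a1@(0,2):B a2@(0,3):A a3@(3,1):B
t=3: a0@(0,0):B a1@(0,1):B a2@(0,4):A a3@(3,1):B
t=4: (unchanged — steady state)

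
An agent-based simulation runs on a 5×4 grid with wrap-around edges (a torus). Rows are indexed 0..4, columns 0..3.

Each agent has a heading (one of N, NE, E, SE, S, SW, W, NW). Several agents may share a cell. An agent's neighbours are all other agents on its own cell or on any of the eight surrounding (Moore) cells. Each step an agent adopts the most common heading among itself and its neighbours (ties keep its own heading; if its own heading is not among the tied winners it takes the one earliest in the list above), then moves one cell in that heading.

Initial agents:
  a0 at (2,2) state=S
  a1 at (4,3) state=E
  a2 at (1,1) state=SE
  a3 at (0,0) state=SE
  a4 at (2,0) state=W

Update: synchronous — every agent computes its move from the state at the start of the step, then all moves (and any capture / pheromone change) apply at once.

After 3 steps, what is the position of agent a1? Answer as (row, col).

(4, 2)

t=1: a0@(3,2):S a1@(4,0):E a2@(2,2):SE a3@(1,1):SE a4@(2,3):W
t=2: a0@(4,2):S a1@(4,1):E a2@(3,3):SE a3@(2,2):SE a4@(2,2):W
t=3: a0@(0,2):S a1@(4,2):E a2@(4,0):SE a3@(3,3):SE a4@(3,3):SE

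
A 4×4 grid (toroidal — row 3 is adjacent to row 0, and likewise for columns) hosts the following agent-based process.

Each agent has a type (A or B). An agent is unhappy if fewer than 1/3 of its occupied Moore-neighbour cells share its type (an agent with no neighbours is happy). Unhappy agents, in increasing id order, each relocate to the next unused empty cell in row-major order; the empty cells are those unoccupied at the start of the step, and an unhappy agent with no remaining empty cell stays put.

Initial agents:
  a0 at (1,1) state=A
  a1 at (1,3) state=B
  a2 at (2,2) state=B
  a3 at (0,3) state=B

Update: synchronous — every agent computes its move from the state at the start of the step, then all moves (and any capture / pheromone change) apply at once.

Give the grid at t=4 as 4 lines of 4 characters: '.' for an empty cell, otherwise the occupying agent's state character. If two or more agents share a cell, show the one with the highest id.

.A.B
...B
..B.
....

t=1: a0@(0,0):A a1@(1,3):B a2@(2,2):B a3@(0,3):B
t=2: a0@(0,1):A a1@(1,3):B a2@(2,2):B a3@(0,3):B
t=3: (unchanged — steady state)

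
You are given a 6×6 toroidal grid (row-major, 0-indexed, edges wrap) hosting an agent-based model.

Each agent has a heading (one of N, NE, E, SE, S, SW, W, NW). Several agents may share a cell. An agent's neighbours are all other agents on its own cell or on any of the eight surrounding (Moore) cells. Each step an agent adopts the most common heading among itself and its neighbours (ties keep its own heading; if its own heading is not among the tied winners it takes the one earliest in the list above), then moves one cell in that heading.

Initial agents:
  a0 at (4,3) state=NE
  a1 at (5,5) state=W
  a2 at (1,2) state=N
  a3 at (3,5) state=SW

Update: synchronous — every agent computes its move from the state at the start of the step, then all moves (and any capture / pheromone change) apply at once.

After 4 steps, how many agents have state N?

1

t=1: a0@(3,4):NE a1@(5,4):W a2@(0,2):N a3@(4,4):SW
t=2: a0@(2,5):NE a1@(5,3):W a2@(5,2):N a3@(5,3):SW
t=3: a0@(1,0):NE a1@(5,2):W a2@(4,2):N a3@(0,2):SW
t=4: a0@(0,1):NE a1@(5,1):W a2@(3,2):N a3@(1,1):SW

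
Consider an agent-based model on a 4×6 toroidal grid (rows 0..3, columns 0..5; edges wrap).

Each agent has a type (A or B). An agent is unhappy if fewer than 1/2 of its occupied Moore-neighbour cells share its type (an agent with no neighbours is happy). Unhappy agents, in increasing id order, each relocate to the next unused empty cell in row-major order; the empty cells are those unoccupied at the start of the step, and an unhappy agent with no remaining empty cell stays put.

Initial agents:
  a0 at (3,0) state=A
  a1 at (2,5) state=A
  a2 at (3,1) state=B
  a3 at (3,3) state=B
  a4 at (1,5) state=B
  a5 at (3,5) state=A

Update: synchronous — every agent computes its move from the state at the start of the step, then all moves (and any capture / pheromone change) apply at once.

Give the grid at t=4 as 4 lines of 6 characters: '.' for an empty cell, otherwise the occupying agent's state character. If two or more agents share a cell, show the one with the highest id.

t=1: a0@(3,0):A a1@(2,5):A a2@(0,0):B a3@(3,3):B a4@(0,1):B a5@(3,5):A
t=2: a0@(3,0):A a1@(2,5):A a2@(0,2):B a3@(3,3):B a4@(0,1):B a5@(3,5):A
t=3: (unchanged — steady state)

.BB...
......
.....A
A..B.A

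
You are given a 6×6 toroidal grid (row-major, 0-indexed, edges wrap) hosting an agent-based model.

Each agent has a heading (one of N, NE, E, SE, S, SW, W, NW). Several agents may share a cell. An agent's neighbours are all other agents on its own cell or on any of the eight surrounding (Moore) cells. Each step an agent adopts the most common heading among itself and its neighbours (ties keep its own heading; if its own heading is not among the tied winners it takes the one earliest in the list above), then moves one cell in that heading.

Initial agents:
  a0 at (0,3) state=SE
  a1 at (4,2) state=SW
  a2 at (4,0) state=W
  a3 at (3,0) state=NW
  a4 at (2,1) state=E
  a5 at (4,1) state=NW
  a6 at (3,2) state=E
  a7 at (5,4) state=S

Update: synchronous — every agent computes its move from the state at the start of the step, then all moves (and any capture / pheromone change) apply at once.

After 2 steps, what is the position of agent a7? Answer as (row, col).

t=1: a0@(1,4):SE a1@(5,1):SW a2@(3,5):NW a3@(2,5):NW a4@(2,2):E a5@(3,0):NW a6@(3,3):E a7@(0,4):S
t=2: a0@(2,5):SE a1@(0,0):SW a2@(2,4):NW a3@(1,4):NW a4@(2,3):E a5@(2,5):NW a6@(3,4):E a7@(1,4):S

(1, 4)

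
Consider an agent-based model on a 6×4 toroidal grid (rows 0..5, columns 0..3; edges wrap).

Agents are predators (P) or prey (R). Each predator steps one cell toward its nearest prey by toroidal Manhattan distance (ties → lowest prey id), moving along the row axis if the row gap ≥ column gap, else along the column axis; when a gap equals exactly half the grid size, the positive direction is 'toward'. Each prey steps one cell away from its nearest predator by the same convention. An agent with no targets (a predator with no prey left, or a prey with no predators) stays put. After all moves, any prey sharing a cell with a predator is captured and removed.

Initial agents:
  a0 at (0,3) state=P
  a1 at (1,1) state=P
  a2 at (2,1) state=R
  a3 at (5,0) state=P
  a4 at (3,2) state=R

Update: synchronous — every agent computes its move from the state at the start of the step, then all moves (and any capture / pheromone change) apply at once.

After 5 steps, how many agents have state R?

t=1: a0@(1,3):P a1@(2,1):P a2@(3,1):R a3@(0,0):P a4@(4,2):R
t=2: a0@(2,3):P a1@(3,1):P a2@(4,1):R a3@(1,0):P a4@(5,2):R
t=3: a0@(3,3):P a1@(4,1):P a2@(5,1):R a3@(2,0):P a4@(0,2):R
t=4: a0@(4,3):P a1@(5,1):P a2@(0,1):R a3@(3,0):P a4@(1,2):R
t=5: a0@(5,3):P a1@(0,1):P a2@(1,1):R a3@(4,0):P a4@(2,2):R

2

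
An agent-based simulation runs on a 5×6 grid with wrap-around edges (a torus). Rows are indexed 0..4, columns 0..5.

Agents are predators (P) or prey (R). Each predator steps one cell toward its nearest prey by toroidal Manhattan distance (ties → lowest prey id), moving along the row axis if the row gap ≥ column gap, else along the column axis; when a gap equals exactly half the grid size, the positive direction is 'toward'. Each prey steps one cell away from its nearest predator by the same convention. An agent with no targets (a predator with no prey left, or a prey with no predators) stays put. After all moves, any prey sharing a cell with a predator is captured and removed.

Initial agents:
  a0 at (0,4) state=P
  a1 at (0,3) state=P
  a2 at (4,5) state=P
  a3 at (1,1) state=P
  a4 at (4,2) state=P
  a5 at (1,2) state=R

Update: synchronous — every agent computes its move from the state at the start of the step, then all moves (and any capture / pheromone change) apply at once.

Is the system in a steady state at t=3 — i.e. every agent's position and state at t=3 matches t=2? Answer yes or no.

t=1: a0@(0,3):P a1@(1,3):P a2@(4,0):P a3@(1,2):P a4@(0,2):P
t=2: (unchanged — steady state)

yes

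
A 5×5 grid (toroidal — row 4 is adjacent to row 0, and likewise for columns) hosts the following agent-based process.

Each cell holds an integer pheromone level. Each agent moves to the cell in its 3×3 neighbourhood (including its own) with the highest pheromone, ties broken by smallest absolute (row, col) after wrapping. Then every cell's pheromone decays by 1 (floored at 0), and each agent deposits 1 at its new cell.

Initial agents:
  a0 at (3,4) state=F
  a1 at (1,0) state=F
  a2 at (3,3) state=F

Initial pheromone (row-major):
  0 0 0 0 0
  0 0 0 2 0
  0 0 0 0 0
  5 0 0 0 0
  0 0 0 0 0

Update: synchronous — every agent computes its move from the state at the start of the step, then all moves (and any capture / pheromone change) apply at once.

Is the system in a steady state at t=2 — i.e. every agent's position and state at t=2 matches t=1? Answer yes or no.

t=1: a0@(3,0) a1@(0,0) a2@(2,2) | pheromone: 1 0 0 0 0 / 0 0 0 1 0 / 0 0 1 0 0 / 5 0 0 0 0 / 0 0 0 0 0
t=2: a0@(3,0) a1@(0,0) a2@(1,3) | pheromone: 1 0 0 0 0 / 0 0 0 1 0 / 0 0 0 0 0 / 5 0 0 0 0 / 0 0 0 0 0

no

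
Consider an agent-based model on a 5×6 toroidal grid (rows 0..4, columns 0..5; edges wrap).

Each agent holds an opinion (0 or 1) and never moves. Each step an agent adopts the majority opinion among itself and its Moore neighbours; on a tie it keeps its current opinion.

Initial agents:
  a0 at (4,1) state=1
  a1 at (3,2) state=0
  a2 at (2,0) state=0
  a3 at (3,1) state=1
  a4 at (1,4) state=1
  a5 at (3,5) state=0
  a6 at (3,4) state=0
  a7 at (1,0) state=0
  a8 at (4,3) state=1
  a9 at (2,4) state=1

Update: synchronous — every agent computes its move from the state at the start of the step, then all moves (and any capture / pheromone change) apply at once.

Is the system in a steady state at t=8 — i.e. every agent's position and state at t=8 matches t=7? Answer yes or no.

t=1: a0@(4,1):1 a1@(3,2):1 a2@(2,0):0 a3@(3,1):1 a4@(1,4):1 a5@(3,5):0 a6@(3,4):0 a7@(1,0):0 a8@(4,3):0 a9@(2,4):1
t=2: (unchanged — steady state)

yes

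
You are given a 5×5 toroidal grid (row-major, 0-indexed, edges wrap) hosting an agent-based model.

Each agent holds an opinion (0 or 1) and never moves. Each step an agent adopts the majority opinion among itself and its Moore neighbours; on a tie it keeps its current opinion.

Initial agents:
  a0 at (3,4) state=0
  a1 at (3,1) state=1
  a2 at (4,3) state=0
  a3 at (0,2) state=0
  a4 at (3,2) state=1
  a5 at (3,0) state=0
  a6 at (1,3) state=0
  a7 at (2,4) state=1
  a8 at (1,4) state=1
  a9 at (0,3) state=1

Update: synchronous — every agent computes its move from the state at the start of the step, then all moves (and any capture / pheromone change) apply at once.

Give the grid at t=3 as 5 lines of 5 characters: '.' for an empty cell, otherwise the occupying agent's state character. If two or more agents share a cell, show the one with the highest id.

t=1: a0@(3,4):0 a1@(3,1):1 a2@(4,3):0 a3@(0,2):0 a4@(3,2):1 a5@(3,0):0 a6@(1,3):1 a7@(2,4):0 a8@(1,4):1 a9@(0,3):0
t=2: a0@(3,4):0 a1@(3,1):1 a2@(4,3):0 a3@(0,2):0 a4@(3,2):1 a5@(3,0):0 a6@(1,3):0 a7@(2,4):0 a8@(1,4):1 a9@(0,3):0
t=3: a0@(3,4):0 a1@(3,1):1 a2@(4,3):0 a3@(0,2):0 a4@(3,2):1 a5@(3,0):0 a6@(1,3):0 a7@(2,4):0 a8@(1,4):0 a9@(0,3):0

..00.
...00
....0
011.0
...0.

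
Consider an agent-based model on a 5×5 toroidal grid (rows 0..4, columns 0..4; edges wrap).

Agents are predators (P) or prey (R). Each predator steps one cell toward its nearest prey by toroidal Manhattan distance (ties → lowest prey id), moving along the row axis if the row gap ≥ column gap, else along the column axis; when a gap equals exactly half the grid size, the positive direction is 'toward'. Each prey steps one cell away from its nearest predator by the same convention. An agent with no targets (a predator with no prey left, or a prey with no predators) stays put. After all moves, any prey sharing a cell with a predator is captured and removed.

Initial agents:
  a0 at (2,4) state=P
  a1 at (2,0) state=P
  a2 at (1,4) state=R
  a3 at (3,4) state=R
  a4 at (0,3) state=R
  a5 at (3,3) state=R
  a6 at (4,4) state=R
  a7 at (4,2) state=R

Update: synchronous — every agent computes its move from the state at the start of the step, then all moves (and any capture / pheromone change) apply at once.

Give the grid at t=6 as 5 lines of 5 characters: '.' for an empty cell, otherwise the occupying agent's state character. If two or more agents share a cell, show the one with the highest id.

t=1: a0@(1,4):P a1@(1,0):P a2@(0,4):R a3@(4,4):R a4@(4,3):R a5@(4,3):R a6@(0,4):R a7@(0,2):R
t=2: a0@(0,4):P a1@(0,0):P a2@(4,4):R a3@(3,4):R a4@(3,3):R a5@(3,3):R a6@(4,4):R a7@(0,1):R
t=3: a0@(4,4):P a1@(0,1):P a2@(3,4):R a3@(2,4):R a4@(2,3):R a5@(2,3):R a6@(3,4):R a7@(0,2):R
t=4: a0@(3,4):P a1@(0,2):P a2@(2,4):R a3@(1,4):R a4@(1,3):R a5@(1,3):R a6@(2,4):R a7@(0,3):R
t=5: a0@(2,4):P a1@(0,3):P a2@(1,4):R a3@(0,4):R a4@(2,3):R a5@(2,3):R a6@(1,4):R a7@(0,4):R
t=6: a0@(1,4):P a1@(0,4):P a3@(0,0):R a4@(2,2):R a5@(2,2):R a7@(0,0):R

R...P
....P
..R..
.....
.....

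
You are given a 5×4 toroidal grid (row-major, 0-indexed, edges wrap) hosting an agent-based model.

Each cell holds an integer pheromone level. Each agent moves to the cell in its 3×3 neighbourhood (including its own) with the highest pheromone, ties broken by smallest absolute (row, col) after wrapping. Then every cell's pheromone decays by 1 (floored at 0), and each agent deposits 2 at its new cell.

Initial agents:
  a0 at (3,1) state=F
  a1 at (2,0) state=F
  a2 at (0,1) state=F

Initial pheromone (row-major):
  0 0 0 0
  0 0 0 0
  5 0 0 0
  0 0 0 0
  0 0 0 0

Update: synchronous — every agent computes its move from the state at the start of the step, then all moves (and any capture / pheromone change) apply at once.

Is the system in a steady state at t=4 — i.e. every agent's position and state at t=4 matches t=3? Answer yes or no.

yes

t=1: a0@(2,0) a1@(2,0) a2@(0,0) | pheromone: 2 0 0 0 / 0 0 0 0 / 8 0 0 0 / 0 0 0 0 / 0 0 0 0
t=2: a0@(2,0) a1@(2,0) a2@(0,0) | pheromone: 3 0 0 0 / 0 0 0 0 / 11 0 0 0 / 0 0 0 0 / 0 0 0 0
t=3: a0@(2,0) a1@(2,0) a2@(0,0) | pheromone: 4 0 0 0 / 0 0 0 0 / 14 0 0 0 / 0 0 0 0 / 0 0 0 0
t=4: a0@(2,0) a1@(2,0) a2@(0,0) | pheromone: 5 0 0 0 / 0 0 0 0 / 17 0 0 0 / 0 0 0 0 / 0 0 0 0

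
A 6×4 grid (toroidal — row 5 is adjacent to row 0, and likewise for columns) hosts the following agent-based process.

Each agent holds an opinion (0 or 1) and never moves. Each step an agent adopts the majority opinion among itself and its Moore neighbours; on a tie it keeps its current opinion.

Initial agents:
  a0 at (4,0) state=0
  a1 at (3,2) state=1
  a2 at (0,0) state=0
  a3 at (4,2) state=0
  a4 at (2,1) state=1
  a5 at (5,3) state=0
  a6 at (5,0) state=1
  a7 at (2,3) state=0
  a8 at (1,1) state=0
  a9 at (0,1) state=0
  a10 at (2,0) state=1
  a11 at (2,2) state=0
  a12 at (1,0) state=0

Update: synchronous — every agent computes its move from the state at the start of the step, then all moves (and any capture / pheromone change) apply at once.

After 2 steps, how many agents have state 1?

t=1: a0@(4,0):0 a1@(3,2):0 a2@(0,0):0 a3@(4,2):0 a4@(2,1):1 a5@(5,3):0 a6@(5,0):0 a7@(2,3):0 a8@(1,1):0 a9@(0,1):0 a10@(2,0):0 a11@(2,2):0 a12@(1,0):0
t=2: a0@(4,0):0 a1@(3,2):0 a2@(0,0):0 a3@(4,2):0 a4@(2,1):0 a5@(5,3):0 a6@(5,0):0 a7@(2,3):0 a8@(1,1):0 a9@(0,1):0 a10@(2,0):0 a11@(2,2):0 a12@(1,0):0

0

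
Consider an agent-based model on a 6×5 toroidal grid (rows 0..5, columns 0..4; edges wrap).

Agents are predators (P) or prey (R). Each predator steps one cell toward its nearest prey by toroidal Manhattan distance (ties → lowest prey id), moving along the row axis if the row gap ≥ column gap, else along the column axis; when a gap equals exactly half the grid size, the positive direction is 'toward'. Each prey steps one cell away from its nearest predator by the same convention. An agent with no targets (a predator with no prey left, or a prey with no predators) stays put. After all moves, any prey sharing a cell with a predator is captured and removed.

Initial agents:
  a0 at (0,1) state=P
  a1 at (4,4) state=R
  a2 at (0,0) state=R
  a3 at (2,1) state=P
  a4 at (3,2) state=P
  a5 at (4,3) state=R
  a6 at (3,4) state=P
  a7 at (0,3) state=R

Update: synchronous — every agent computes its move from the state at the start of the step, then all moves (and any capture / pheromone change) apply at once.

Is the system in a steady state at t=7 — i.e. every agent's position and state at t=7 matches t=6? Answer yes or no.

t=1: a0@(0,0):P a1@(5,4):R a2@(0,4):R a3@(1,1):P a4@(4,2):P a5@(5,3):R a6@(4,4):P a7@(0,4):R
t=2: a0@(0,4):P a2@(0,3):R a3@(1,0):P a4@(5,2):P a5@(0,3):R a6@(5,4):P a7@(0,3):R
t=3: a0@(0,3):P a3@(1,4):P a4@(0,2):P a6@(0,4):P
t=4: (unchanged — steady state)

yes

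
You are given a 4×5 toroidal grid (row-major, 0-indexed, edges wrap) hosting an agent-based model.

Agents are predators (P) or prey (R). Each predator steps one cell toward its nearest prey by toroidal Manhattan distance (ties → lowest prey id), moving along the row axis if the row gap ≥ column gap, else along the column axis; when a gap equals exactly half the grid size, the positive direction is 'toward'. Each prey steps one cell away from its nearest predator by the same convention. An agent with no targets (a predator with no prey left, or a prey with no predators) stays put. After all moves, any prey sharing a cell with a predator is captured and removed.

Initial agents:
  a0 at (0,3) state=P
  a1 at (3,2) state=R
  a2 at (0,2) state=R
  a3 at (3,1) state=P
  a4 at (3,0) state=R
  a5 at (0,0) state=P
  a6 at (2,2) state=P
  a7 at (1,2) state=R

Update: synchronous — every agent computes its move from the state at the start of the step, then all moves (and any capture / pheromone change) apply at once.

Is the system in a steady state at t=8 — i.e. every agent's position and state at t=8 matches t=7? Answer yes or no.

t=1: a0@(0,2):P a1@(3,3):R a2@(0,1):R a3@(3,2):P a4@(3,4):R a5@(3,0):P a6@(3,2):P
t=2: a0@(0,1):P a2@(0,0):R a3@(3,3):P a5@(3,4):P a6@(3,3):P
t=3: a0@(0,0):P a3@(3,4):P a5@(0,4):P a6@(3,4):P
t=4: (unchanged — steady state)

yes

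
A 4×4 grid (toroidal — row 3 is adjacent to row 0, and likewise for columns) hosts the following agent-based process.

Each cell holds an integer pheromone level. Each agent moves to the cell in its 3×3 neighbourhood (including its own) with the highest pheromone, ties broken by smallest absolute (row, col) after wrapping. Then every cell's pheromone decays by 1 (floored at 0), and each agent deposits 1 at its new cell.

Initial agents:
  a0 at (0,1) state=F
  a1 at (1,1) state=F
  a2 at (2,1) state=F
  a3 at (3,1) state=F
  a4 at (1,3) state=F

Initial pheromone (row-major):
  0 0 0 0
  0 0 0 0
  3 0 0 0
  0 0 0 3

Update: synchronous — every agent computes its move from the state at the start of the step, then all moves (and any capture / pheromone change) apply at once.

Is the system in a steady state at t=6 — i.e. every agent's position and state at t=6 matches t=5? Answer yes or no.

yes

t=1: a0@(0,0) a1@(2,0) a2@(2,0) a3@(2,0) a4@(2,0) | pheromone: 1 0 0 0 / 0 0 0 0 / 6 0 0 0 / 0 0 0 2
t=2: a0@(3,3) a1@(2,0) a2@(2,0) a3@(2,0) a4@(2,0) | pheromone: 0 0 0 0 / 0 0 0 0 / 9 0 0 0 / 0 0 0 2
t=3: a0@(2,0) a1@(2,0) a2@(2,0) a3@(2,0) a4@(2,0) | pheromone: 0 0 0 0 / 0 0 0 0 / 13 0 0 0 / 0 0 0 1
t=4: a0@(2,0) a1@(2,0) a2@(2,0) a3@(2,0) a4@(2,0) | pheromone: 0 0 0 0 / 0 0 0 0 / 17 0 0 0 / 0 0 0 0
t=5: a0@(2,0) a1@(2,0) a2@(2,0) a3@(2,0) a4@(2,0) | pheromone: 0 0 0 0 / 0 0 0 0 / 21 0 0 0 / 0 0 0 0
t=6: a0@(2,0) a1@(2,0) a2@(2,0) a3@(2,0) a4@(2,0) | pheromone: 0 0 0 0 / 0 0 0 0 / 25 0 0 0 / 0 0 0 0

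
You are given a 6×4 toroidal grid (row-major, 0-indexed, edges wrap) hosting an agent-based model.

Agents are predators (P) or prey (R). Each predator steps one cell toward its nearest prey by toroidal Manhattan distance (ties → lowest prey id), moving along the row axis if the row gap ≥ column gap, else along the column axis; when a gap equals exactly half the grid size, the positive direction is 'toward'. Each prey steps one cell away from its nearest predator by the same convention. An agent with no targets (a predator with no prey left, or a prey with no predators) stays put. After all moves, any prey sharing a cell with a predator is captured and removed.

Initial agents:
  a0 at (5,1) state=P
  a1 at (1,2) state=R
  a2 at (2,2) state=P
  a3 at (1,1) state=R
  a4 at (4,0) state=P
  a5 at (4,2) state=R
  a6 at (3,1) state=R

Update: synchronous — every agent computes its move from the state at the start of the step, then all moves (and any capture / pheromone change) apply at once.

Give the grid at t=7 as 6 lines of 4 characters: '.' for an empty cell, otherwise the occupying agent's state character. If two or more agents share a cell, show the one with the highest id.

t=1: a0@(0,1):P a1@(0,2):R a2@(1,2):P a3@(2,1):R a4@(4,1):P a5@(3,2):R a6@(2,1):R
t=2: a0@(0,2):P a1@(0,3):R a2@(0,2):P a4@(3,1):P a5@(4,2):R
t=3: a0@(0,3):P a1@(0,0):R a2@(0,3):P a4@(4,1):P a5@(3,2):R
t=4: a0@(0,0):P a1@(0,1):R a2@(0,0):P a4@(3,1):P a5@(2,2):R
t=5: a0@(0,1):P a1@(0,2):R a2@(0,1):P a4@(2,1):P a5@(1,2):R
t=6: a0@(0,2):P a1@(0,3):R a2@(0,2):P a4@(1,1):P a5@(2,2):R
t=7: a0@(0,3):P a1@(0,0):R a2@(0,3):P a4@(2,1):P a5@(3,2):R

R..P
....
.P..
..R.
....
....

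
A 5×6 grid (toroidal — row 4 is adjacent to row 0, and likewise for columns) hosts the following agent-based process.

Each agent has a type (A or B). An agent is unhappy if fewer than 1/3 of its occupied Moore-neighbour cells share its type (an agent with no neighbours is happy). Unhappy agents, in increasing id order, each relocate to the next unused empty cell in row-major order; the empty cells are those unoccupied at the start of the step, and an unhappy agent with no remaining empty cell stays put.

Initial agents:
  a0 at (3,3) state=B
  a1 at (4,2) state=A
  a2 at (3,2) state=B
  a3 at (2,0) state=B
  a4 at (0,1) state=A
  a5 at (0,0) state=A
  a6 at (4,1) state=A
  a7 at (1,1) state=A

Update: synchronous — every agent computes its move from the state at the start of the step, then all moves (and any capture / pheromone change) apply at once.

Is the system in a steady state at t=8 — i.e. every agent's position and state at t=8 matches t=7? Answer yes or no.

t=1: a0@(3,3):B a1@(4,2):A a2@(3,2):B a3@(0,2):B a4@(0,1):A a5@(0,0):A a6@(4,1):A a7@(1,1):A
t=2: a0@(3,3):B a1@(4,2):A a2@(3,2):B a3@(0,3):B a4@(0,1):A a5@(0,0):A a6@(4,1):A a7@(1,1):A
t=3: a0@(3,3):B a1@(4,2):A a2@(3,2):B a3@(0,2):B a4@(0,1):A a5@(0,0):A a6@(4,1):A a7@(1,1):A
t=4: a0@(3,3):B a1@(4,2):A a2@(3,2):B a3@(0,3):B a4@(0,1):A a5@(0,0):A a6@(4,1):A a7@(1,1):A
t=5: a0@(3,3):B a1@(4,2):A a2@(3,2):B a3@(0,2):B a4@(0,1):A a5@(0,0):A a6@(4,1):A a7@(1,1):A
t=6: a0@(3,3):B a1@(4,2):A a2@(3,2):B a3@(0,3):B a4@(0,1):A a5@(0,0):A a6@(4,1):A a7@(1,1):A
t=7: a0@(3,3):B a1@(4,2):A a2@(3,2):B a3@(0,2):B a4@(0,1):A a5@(0,0):A a6@(4,1):A a7@(1,1):A
t=8: a0@(3,3):B a1@(4,2):A a2@(3,2):B a3@(0,3):B a4@(0,1):A a5@(0,0):A a6@(4,1):A a7@(1,1):A

no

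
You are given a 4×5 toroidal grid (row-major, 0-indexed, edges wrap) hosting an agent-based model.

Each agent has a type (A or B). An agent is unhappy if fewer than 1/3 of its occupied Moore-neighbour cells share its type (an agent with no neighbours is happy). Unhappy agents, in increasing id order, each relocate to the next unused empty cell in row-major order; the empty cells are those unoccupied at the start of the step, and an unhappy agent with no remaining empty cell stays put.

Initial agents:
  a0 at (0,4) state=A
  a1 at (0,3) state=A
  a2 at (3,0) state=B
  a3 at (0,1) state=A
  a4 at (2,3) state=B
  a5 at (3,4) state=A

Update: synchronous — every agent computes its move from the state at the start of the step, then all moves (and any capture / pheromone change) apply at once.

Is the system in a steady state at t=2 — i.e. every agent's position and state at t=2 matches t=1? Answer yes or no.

yes

t=1: a0@(0,4):A a1@(0,3):A a2@(0,0):B a3@(0,2):A a4@(1,0):B a5@(3,4):A
t=2: (unchanged — steady state)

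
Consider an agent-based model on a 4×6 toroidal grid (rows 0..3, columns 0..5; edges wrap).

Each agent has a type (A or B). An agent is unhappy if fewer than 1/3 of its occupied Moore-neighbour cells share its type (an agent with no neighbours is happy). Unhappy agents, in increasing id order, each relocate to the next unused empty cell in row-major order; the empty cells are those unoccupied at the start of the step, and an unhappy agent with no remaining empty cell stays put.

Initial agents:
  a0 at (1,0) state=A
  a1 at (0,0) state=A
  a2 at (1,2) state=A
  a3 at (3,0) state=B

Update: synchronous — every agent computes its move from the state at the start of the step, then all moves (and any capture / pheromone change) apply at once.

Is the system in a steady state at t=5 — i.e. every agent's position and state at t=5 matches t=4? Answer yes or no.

t=1: a0@(1,0):A a1@(0,0):A a2@(1,2):A a3@(0,1):B
t=2: a0@(1,0):A a1@(0,0):A a2@(0,2):A a3@(0,3):B
t=3: a0@(1,0):A a1@(0,0):A a2@(0,1):A a3@(0,4):B
t=4: (unchanged — steady state)

yes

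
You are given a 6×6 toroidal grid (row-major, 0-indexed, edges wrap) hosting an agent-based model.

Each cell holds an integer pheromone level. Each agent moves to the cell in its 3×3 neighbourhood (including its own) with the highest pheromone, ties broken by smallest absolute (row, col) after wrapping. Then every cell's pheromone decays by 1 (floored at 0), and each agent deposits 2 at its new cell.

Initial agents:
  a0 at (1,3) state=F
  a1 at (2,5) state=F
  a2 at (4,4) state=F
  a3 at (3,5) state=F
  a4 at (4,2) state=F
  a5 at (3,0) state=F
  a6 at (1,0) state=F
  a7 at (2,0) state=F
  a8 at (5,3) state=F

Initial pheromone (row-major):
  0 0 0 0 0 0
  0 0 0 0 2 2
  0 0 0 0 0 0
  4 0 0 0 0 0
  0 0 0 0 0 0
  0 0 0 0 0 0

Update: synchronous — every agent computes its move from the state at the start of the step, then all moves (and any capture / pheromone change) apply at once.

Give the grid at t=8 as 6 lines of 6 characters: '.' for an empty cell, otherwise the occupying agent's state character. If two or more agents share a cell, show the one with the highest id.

t=1: a0@(1,4) a1@(3,0) a2@(3,3) a3@(3,0) a4@(3,1) a5@(3,0) a6@(1,5) a7@(3,0) a8@(0,2) | pheromone: 0 0 2 0 0 0 / 0 0 0 0 3 3 / 0 0 0 0 0 0 / 11 2 0 2 0 0 / 0 0 0 0 0 0 / 0 0 0 0 0 0
t=2: a0@(1,4) a1@(3,0) a2@(3,3) a3@(3,0) a4@(3,0) a5@(3,0) a6@(1,4) a7@(3,0) a8@(0,2) | pheromone: 0 0 3 0 0 0 / 0 0 0 0 6 2 / 0 0 0 0 0 0 / 20 1 0 3 0 0 / 0 0 0 0 0 0 / 0 0 0 0 0 0
t=3: a0@(1,4) a1@(3,0) a2@(3,3) a3@(3,0) a4@(3,0) a5@(3,0) a6@(1,4) a7@(3,0) a8@(0,2) | pheromone: 0 0 4 0 0 0 / 0 0 0 0 9 1 / 0 0 0 0 0 0 / 29 0 0 4 0 0 / 0 0 0 0 0 0 / 0 0 0 0 0 0
t=4: a0@(1,4) a1@(3,0) a2@(3,3) a3@(3,0) a4@(3,0) a5@(3,0) a6@(1,4) a7@(3,0) a8@(0,2) | pheromone: 0 0 5 0 0 0 / 0 0 0 0 12 0 / 0 0 0 0 0 0 / 38 0 0 5 0 0 / 0 0 0 0 0 0 / 0 0 0 0 0 0
t=5: a0@(1,4) a1@(3,0) a2@(3,3) a3@(3,0) a4@(3,0) a5@(3,0) a6@(1,4) a7@(3,0) a8@(0,2) | pheromone: 0 0 6 0 0 0 / 0 0 0 0 15 0 / 0 0 0 0 0 0 / 47 0 0 6 0 0 / 0 0 0 0 0 0 / 0 0 0 0 0 0
t=6: a0@(1,4) a1@(3,0) a2@(3,3) a3@(3,0) a4@(3,0) a5@(3,0) a6@(1,4) a7@(3,0) a8@(0,2) | pheromone: 0 0 7 0 0 0 / 0 0 0 0 18 0 / 0 0 0 0 0 0 / 56 0 0 7 0 0 / 0 0 0 0 0 0 / 0 0 0 0 0 0
t=7: a0@(1,4) a1@(3,0) a2@(3,3) a3@(3,0) a4@(3,0) a5@(3,0) a6@(1,4) a7@(3,0) a8@(0,2) | pheromone: 0 0 8 0 0 0 / 0 0 0 0 21 0 / 0 0 0 0 0 0 / 65 0 0 8 0 0 / 0 0 0 0 0 0 / 0 0 0 0 0 0
t=8: a0@(1,4) a1@(3,0) a2@(3,3) a3@(3,0) a4@(3,0) a5@(3,0) a6@(1,4) a7@(3,0) a8@(0,2) | pheromone: 0 0 9 0 0 0 / 0 0 0 0 24 0 / 0 0 0 0 0 0 / 74 0 0 9 0 0 / 0 0 0 0 0 0 / 0 0 0 0 0 0

..F...
....F.
......
F..F..
......
......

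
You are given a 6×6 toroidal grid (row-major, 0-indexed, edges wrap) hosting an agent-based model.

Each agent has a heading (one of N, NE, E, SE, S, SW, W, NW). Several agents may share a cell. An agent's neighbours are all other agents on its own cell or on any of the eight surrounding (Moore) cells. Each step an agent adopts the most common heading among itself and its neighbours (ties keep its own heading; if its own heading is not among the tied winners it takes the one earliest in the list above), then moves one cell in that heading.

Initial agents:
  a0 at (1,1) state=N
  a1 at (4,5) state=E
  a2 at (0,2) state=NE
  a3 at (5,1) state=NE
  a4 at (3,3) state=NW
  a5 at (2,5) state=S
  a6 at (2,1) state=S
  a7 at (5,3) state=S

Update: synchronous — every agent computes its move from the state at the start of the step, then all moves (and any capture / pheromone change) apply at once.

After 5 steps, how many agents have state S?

8

t=1: a0@(0,1):N a1@(4,0):E a2@(5,3):NE a3@(4,2):NE a4@(2,2):NW a5@(3,5):S a6@(3,1):S a7@(0,3):S
t=2: a0@(5,1):N a1@(5,0):S a2@(4,4):NE a3@(3,3):NE a4@(1,1):NW a5@(4,5):S a6@(4,1):S a7@(1,3):S
t=3: a0@(0,1):S a1@(0,0):S a2@(3,5):NE a3@(2,4):NE a4@(0,0):NW a5@(5,5):S a6@(5,1):S a7@(2,3):S
t=4: a0@(1,1):S a1@(1,0):S a2@(2,0):NE a3@(1,5):NE a4@(1,0):S a5@(0,5):S a6@(0,1):S a7@(3,3):S
t=5: a0@(2,1):S a1@(2,0):S a2@(3,0):S a3@(2,5):S a4@(2,0):S a5@(1,5):S a6@(1,1):S a7@(4,3):S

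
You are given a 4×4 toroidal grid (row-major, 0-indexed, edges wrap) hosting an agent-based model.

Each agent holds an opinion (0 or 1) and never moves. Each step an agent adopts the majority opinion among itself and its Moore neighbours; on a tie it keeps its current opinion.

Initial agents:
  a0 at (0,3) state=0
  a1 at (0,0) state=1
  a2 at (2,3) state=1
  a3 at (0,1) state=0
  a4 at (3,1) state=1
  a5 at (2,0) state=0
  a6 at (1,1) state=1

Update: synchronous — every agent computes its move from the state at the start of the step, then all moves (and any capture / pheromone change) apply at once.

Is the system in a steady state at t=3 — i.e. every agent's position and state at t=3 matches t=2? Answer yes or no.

t=1: a0@(0,3):0 a1@(0,0):1 a2@(2,3):1 a3@(0,1):1 a4@(3,1):1 a5@(2,0):1 a6@(1,1):1
t=2: (unchanged — steady state)

yes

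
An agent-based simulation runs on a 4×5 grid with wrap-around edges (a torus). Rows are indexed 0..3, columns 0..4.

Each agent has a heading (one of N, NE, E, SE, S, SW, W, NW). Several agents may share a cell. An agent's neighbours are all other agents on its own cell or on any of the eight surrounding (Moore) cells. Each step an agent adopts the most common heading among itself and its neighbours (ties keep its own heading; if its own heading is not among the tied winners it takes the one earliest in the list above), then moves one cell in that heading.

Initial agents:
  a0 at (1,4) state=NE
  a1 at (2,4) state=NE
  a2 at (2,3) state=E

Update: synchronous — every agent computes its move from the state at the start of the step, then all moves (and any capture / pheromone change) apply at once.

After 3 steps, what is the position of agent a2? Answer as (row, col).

(3, 1)

t=1: a0@(0,0):NE a1@(1,0):NE a2@(1,4):NE
t=2: a0@(3,1):NE a1@(0,1):NE a2@(0,0):NE
t=3: a0@(2,2):NE a1@(3,2):NE a2@(3,1):NE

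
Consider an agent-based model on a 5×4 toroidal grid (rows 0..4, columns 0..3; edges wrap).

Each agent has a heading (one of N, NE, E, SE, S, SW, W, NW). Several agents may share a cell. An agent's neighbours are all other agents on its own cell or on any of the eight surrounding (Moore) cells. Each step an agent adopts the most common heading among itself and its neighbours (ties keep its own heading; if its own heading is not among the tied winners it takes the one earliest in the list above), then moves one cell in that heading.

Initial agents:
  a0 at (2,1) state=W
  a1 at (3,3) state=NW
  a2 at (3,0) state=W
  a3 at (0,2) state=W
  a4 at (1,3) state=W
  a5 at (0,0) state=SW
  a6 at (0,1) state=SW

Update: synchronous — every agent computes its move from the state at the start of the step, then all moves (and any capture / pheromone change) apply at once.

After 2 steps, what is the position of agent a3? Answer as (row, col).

(0, 0)

t=1: a0@(2,0):W a1@(2,2):NW a2@(3,3):W a3@(0,1):W a4@(1,2):W a5@(1,3):SW a6@(1,0):SW
t=2: a0@(2,3):W a1@(2,1):W a2@(3,2):W a3@(0,0):W a4@(1,1):W a5@(2,2):SW a6@(2,3):SW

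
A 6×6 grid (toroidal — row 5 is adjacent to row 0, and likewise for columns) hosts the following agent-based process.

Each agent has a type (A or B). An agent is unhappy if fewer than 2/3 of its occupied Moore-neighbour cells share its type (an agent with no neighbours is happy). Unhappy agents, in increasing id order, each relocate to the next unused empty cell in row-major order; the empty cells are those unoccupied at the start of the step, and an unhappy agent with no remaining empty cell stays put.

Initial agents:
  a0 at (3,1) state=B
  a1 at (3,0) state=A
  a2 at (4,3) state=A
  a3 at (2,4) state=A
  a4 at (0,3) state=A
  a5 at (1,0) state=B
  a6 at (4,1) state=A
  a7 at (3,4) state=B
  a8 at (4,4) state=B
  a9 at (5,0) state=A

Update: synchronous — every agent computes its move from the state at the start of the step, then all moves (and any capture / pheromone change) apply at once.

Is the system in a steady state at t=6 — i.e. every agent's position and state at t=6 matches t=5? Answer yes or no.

yes

t=1: a0@(0,0):B a1@(0,1):A a2@(0,2):A a3@(0,4):A a4@(0,3):A a5@(1,0):B a6@(4,1):A a7@(0,5):B a8@(1,1):B a9@(5,0):A
t=2: a0@(1,2):B a1@(1,3):A a2@(0,2):A a3@(1,4):A a4@(0,3):A a5@(1,0):B a6@(4,1):A a7@(1,5):B a8@(2,0):B a9@(2,1):A
t=3: a0@(0,0):B a1@(1,3):A a2@(0,2):A a3@(1,4):A a4@(0,3):A a5@(1,0):B a6@(4,1):A a7@(1,5):B a8@(2,0):B a9@(0,1):A
t=4: a0@(0,0):B a1@(1,3):A a2@(0,2):A a3@(1,4):A a4@(0,3):A a5@(1,0):B a6@(4,1):A a7@(1,5):B a8@(2,0):B a9@(0,4):A
t=5: a0@(0,0):B a1@(1,3):A a2@(0,2):A a3@(1,4):A a4@(0,3):A a5@(1,0):B a6@(4,1):A a7@(0,1):B a8@(2,0):B a9@(0,4):A
t=6: (unchanged — steady state)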